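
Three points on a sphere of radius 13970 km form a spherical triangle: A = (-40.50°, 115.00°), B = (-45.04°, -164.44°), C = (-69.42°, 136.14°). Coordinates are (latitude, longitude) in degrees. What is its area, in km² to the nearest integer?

35238212 km²

Side lengths (central angles): a = 0.6619, b = 0.5408, c = 0.9912 rad; semiperimeter s = 1.0970.
By l'Huilier's theorem, tan(E/4) = √[tan(s/2) tan((s−a)/2) tan((s−b)/2) tan((s−c)/2)], giving spherical excess E = 0.1806 rad.
Area = E·R² = 0.1806 × (13970)² ≈ 35238212 km².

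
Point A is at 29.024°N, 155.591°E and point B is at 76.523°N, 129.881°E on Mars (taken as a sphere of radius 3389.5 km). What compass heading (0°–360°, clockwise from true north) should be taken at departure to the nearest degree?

352°

Δλ = -25.710° = -0.4487 rad.
y = sin Δλ · cos φ₂ = (-0.4338)(0.2331) = -0.1011
x = cos φ₁ sin φ₂ − sin φ₁ cos φ₂ cos Δλ = (0.8744)(0.9725) − (0.4852)(0.2331)(0.9010) = 0.7485
θ = atan2(y, x) = -7.69°; adding 360° gives 352°.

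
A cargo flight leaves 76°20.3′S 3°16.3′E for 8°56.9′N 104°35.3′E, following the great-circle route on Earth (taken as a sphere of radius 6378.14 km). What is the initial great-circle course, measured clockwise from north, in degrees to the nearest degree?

99°

Δλ = 101.317° = 1.7683 rad.
y = sin Δλ · cos φ₂ = (0.9806)(0.9878) = 0.9686
x = cos φ₁ sin φ₂ − sin φ₁ cos φ₂ cos Δλ = (0.2362)(0.1555) − (-0.9717)(0.9878)(-0.1962) = -0.1516
θ = atan2(y, x) = 98.90°, so the bearing is 99°.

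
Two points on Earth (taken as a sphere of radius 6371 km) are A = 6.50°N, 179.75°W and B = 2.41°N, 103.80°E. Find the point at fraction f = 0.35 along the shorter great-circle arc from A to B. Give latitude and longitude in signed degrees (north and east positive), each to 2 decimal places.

Central angle δ = 1.3312 rad. Interpolating on the sphere with fraction f = 0.35:
P = [sin((1−f)δ)·A + sin(fδ)·B] / sin δ = 0.7837·A + 0.4624·B in Cartesian coordinates,
giving P = (-0.8888, 0.4453, 0.1082), i.e. latitude 6.21°, longitude 153.39°.

6.21°, 153.39°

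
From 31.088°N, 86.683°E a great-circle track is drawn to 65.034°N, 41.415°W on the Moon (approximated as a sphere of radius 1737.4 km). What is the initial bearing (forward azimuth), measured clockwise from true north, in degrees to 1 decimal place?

340.0°

With φ₁ = 0.5426, φ₂ = 1.1351, Δλ = -2.2357 rad, the forward-azimuth formula gives
θ = atan2( sin Δλ cos φ₂ , cos φ₁ sin φ₂ − sin φ₁ cos φ₂ cos Δλ ) = atan2(-0.3322, 0.9108) = -20.04°.
Adding 360° brings this into [0°, 360°): 340.0°.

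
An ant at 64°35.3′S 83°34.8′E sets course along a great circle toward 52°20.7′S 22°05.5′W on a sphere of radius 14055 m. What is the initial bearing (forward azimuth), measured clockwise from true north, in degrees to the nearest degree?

With φ₁ = -1.1273, φ₂ = -0.9136, Δλ = -1.8443 rad, the forward-azimuth formula gives
θ = atan2( sin Δλ cos φ₂ , cos φ₁ sin φ₂ − sin φ₁ cos φ₂ cos Δλ ) = atan2(-0.5882, -0.4888) = -129.73°.
Adding 360° brings this into [0°, 360°): 230°.

230°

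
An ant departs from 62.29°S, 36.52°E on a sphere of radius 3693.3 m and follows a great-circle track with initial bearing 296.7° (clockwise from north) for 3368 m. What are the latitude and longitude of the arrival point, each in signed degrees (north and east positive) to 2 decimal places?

Angular distance δ = d/R = 3368/3693.3 = 0.91192 rad; initial bearing θ = 5.1784 rad.
sin φ₂ = sin φ₁ cos δ + cos φ₁ sin δ cos θ = (-0.8853)(0.6122) + (0.4650)(0.7907)(0.4493) = -0.3768, so φ₂ = -22.14°.
Δλ = atan2(sin θ sin δ cos φ₁, cos δ − sin φ₁ sin φ₂) = atan2(-0.3285, 0.2786) = -49.692°.
λ₂ = 36.520° − 49.692° = -13.17°.

-22.14°, -13.17°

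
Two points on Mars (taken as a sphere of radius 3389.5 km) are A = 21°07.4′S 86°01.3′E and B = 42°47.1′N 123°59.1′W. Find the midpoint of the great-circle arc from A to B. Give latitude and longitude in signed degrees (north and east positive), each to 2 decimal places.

34.02°, 137.02°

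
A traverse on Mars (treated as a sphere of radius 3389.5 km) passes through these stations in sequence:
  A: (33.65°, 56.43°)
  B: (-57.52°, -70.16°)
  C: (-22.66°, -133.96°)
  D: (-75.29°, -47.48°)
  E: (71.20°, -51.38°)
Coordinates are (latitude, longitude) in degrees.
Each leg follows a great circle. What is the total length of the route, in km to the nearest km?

Leg A→B: central angle 2.3949 rad, distance 8117.3 km.
Leg B→C: central angle 0.9959 rad, distance 3375.4 km.
Leg C→D: central angle 1.1734 rad, distance 3977.2 km.
Leg D→E: central angle 2.5571 rad, distance 8667.2 km.
Total: 8117.3 + 3375.4 + 3977.2 + 8667.2 ≈ 24137 km.

24137 km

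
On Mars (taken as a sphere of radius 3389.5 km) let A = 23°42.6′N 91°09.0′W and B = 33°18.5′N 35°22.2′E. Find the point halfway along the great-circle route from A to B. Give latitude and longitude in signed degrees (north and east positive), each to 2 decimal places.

50.25°, -33.06°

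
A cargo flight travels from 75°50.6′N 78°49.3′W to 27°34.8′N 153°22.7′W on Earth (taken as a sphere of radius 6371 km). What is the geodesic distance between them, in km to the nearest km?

6623 km

With latitudes φ₁ = 75.843°, φ₂ = 27.580° and longitude difference Δλ = -74.557°:
Haversine: a = sin²(Δφ/2) + cos φ₁ cos φ₂ sin²(Δλ/2) = 0.1671 + (0.2446)(0.8864)(0.3669) = 0.24667.
Central angle c = 2·arcsin(√a) = 1.03950 rad.
Distance = R·c = 6371 × 1.0395 ≈ 6623 km.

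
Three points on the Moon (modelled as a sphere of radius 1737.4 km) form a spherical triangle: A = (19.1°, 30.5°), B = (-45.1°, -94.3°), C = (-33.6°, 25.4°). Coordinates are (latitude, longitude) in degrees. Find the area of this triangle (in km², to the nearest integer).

2221465 km²

Side lengths (central angles): a = 1.4699, b = 0.9237, c = 2.2300 rad; semiperimeter s = 2.3118.
By l'Huilier's theorem, tan(E/4) = √[tan(s/2) tan((s−a)/2) tan((s−b)/2) tan((s−c)/2)], giving spherical excess E = 0.7359 rad.
Area = E·R² = 0.7359 × (1737.4)² ≈ 2221465 km².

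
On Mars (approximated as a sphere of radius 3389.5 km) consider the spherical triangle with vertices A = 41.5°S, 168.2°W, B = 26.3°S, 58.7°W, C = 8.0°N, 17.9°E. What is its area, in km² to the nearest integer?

Side lengths (central angles): a = 1.4262, b = 2.5493, c = 1.5013 rad; semiperimeter s = 2.7384.
By l'Huilier's theorem, tan(E/4) = √[tan(s/2) tan((s−a)/2) tan((s−b)/2) tan((s−c)/2)], giving spherical excess E = 1.8681 rad.
Area = E·R² = 1.8681 × (3389.5)² ≈ 21462160 km².

21462160 km²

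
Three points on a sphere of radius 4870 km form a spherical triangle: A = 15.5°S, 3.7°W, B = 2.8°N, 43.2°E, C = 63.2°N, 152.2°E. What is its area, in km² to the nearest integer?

Side lengths (central angles): a = 1.6740, b = 2.2590, c = 0.8703 rad; semiperimeter s = 2.4016.
By l'Huilier's theorem, tan(E/4) = √[tan(s/2) tan((s−a)/2) tan((s−b)/2) tan((s−c)/2)], giving spherical excess E = 1.0163 rad.
Area = E·R² = 1.0163 × (4870)² ≈ 24103581 km².

24103581 km²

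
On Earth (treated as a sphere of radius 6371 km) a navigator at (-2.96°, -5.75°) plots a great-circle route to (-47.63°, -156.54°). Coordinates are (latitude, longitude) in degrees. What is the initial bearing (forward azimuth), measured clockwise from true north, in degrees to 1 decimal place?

203.2°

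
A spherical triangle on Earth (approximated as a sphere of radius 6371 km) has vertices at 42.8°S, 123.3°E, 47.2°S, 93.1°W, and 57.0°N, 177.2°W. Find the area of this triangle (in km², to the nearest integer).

111203751 km²

Side lengths (central angles): a = 2.1862, b = 1.9466, c = 1.4734 rad; semiperimeter s = 2.8031.
By l'Huilier's theorem, tan(E/4) = √[tan(s/2) tan((s−a)/2) tan((s−b)/2) tan((s−c)/2)], giving spherical excess E = 2.7397 rad.
Area = E·R² = 2.7397 × (6371)² ≈ 111203751 km².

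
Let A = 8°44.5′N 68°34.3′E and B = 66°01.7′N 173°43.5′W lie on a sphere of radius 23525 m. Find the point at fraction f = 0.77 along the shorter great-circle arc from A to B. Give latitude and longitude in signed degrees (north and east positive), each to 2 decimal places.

67.28°, 130.68°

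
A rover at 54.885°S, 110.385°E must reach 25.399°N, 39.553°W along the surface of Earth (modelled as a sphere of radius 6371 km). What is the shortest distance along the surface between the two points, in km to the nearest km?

15921 km

With latitudes φ₁ = -54.885°, φ₂ = 25.399° and longitude difference Δλ = -149.938°:
cos c = sin φ₁ sin φ₂ + cos φ₁ cos φ₂ cos Δλ = (-0.8180)(0.4289) + (0.5752)(0.9033)(-0.8655) = -0.80058,
so c = arccos(-0.80058) = 2.49906 rad.
Distance = R·c = 6371 × 2.4991 ≈ 15921 km.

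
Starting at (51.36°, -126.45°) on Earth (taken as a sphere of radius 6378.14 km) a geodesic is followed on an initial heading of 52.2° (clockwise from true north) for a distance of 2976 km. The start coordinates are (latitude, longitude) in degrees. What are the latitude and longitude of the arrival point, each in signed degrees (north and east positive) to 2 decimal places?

60.43°, -80.37°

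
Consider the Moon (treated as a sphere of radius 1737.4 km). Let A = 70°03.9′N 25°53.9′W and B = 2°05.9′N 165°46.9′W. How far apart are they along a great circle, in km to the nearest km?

In radians: φ₁ = 1.2229, φ₂ = 0.0366, Δλ = -139.883° = -2.4414 rad.
cos c = sin φ₁ sin φ₂ + cos φ₁ cos φ₂ cos Δλ = (0.9401)(0.0366) + (0.3410)(0.9993)(-0.7647) = -0.22614,
so c = arccos(-0.22614) = 1.79891 rad.
Distance = R·c = 1737.4 × 1.7989 ≈ 3125 km.

3125 km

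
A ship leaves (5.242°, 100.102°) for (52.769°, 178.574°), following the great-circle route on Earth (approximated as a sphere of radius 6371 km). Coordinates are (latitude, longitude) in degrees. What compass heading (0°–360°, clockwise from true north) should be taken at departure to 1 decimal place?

Δλ = 78.472° = 1.3696 rad.
y = sin Δλ · cos φ₂ = (0.9798)(0.6050) = 0.5928
x = cos φ₁ sin φ₂ − sin φ₁ cos φ₂ cos Δλ = (0.9958)(0.7962) − (0.0914)(0.6050)(0.1998) = 0.7818
θ = atan2(y, x) = 37.17°, so the bearing is 37.2°.

37.2°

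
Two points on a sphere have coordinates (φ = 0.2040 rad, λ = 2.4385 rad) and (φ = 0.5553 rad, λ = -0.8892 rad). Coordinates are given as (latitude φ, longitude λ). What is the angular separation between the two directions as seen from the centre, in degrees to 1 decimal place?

In radians: φ₁ = 0.2040, φ₂ = 0.5553, Δλ = 169.337° = 2.9555 rad.
cos c = sin φ₁ sin φ₂ + cos φ₁ cos φ₂ cos Δλ = (0.2026)(0.5272) + (0.9793)(0.8497)(-0.9827) = -0.71095,
so c = arccos(-0.71095) = 2.36164 rad.
So the angular separation is 135.3°.

135.3°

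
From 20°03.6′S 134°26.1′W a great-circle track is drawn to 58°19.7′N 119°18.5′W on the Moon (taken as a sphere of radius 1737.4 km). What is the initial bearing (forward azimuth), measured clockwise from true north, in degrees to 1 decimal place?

8.0°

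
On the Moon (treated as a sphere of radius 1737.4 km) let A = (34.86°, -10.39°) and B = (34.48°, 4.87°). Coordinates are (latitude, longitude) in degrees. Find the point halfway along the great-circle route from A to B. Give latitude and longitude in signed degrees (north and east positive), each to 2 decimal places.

The central angle between A and B is δ = 0.2189 rad.
With f = 0.5, the slerp weights are sin((1−f)δ)/sin δ = 0.5030 and sin(fδ)/sin δ = 0.5030.
Weighted sum of the unit vectors: (0.5030)·(0.8071,-0.1480,0.5716) + (0.5030)·(0.8213,0.0700,0.5661) = (0.8191, -0.0392, 0.5723).
Converting back: φ = atan2(z, √(x²+y²)) = 34.91°, λ = atan2(y, x) = -2.74°.

34.91°, -2.74°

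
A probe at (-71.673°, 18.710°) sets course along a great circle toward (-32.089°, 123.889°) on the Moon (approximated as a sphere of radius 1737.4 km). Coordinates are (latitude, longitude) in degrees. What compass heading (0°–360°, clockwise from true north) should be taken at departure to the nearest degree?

115°

Δλ = 105.179° = 1.8357 rad.
y = sin Δλ · cos φ₂ = (0.9651)(0.8472) = 0.8177
x = cos φ₁ sin φ₂ − sin φ₁ cos φ₂ cos Δλ = (0.3144)(-0.5312) − (-0.9493)(0.8472)(-0.2618) = -0.3776
θ = atan2(y, x) = 114.79°, so the bearing is 115°.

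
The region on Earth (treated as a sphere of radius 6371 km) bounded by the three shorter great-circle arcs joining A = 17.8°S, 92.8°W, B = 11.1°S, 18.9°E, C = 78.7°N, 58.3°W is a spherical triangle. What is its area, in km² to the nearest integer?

92959508 km²

Side lengths (central angles): a = 1.7175, b = 1.7173, c = 1.8615 rad; semiperimeter s = 2.6482.
By l'Huilier's theorem, tan(E/4) = √[tan(s/2) tan((s−a)/2) tan((s−b)/2) tan((s−c)/2)], giving spherical excess E = 2.2902 rad.
Area = E·R² = 2.2902 × (6371)² ≈ 92959508 km².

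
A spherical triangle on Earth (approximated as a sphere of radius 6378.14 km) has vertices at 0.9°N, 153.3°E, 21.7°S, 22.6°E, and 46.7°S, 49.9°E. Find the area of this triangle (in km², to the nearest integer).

20453577 km²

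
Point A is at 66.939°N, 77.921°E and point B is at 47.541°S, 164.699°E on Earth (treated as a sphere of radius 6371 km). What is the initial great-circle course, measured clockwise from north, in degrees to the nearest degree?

With φ₁ = 1.1683, φ₂ = -0.8297, Δλ = 1.5146 rad, the forward-azimuth formula gives
θ = atan2( sin Δλ cos φ₂ , cos φ₁ sin φ₂ − sin φ₁ cos φ₂ cos Δλ ) = atan2(0.6740, -0.3239) = 115.67°.
So the initial bearing is 116°.

116°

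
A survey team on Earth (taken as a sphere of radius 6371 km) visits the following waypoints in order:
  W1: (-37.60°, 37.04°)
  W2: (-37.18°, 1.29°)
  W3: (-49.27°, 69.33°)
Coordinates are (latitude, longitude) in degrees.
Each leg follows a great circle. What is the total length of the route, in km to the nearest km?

Leg W1→W2: central angle 0.4928 rad, distance 3139.4 km.
Leg W2→W3: central angle 0.8601 rad, distance 5479.7 km.
Total: 3139.4 + 5479.7 ≈ 8619 km.

8619 km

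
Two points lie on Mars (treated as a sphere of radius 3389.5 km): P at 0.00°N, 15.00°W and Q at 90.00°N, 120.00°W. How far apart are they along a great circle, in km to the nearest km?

In radians: φ₁ = 0.0000, φ₂ = 1.5708, Δλ = -105.000° = -1.8326 rad.
Haversine: a = sin²(Δφ/2) + cos φ₁ cos φ₂ sin²(Δλ/2) = 0.5000 + (1.0000)(0.0000)(0.6294) = 0.50000.
Central angle c = 2·arcsin(√a) = 1.57080 rad.
Distance = R·c = 3389.5 × 1.5708 ≈ 5324 km.

5324 km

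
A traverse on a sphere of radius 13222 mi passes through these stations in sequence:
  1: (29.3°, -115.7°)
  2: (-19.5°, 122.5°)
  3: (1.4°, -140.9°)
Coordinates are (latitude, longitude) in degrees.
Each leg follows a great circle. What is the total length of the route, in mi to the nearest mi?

Leg 1→2: central angle 2.2100 rad, distance 29220.4 mi.
Leg 2→3: central angle 1.6875 rad, distance 22312.5 mi.
Total: 29220.4 + 22312.5 ≈ 51533 mi.

51533 mi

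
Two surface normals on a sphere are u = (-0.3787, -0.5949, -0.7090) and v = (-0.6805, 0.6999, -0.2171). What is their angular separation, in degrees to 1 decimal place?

90.3°

u·v = -0.0047; |u| = 1.0000, |v| = 1.0000.
cos θ = (u·v)/(|u||v|) = -0.0047, so θ = 90.3°.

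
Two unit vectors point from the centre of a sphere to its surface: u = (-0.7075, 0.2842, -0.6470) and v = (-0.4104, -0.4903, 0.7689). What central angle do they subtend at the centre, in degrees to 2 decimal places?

u·v = -0.3465; |u| = 1.0000, |v| = 1.0000.
cos θ = (u·v)/(|u||v|) = -0.3465, so θ = 110.27°.

110.27°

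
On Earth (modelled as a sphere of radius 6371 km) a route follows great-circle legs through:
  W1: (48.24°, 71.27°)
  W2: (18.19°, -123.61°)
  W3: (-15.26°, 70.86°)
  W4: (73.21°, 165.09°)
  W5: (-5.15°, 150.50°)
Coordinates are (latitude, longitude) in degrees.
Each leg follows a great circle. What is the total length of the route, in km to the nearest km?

Leg W1→W2: central angle 1.9591 rad, distance 12481.6 km.
Leg W2→W3: central angle 2.8945 rad, distance 18440.6 km.
Leg W3→W4: central angle 1.8468 rad, distance 11766.1 km.
Leg W4→W5: central angle 1.3771 rad, distance 8773.5 km.
Total: 12481.6 + 18440.6 + 11766.1 + 8773.5 ≈ 51462 km.

51462 km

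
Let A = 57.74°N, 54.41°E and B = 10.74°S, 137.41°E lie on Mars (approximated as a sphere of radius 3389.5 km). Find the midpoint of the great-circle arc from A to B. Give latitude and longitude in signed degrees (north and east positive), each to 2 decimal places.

Central angle δ = 1.6646 rad. Interpolating on the sphere with fraction f = 0.5:
P = [sin((1−f)δ)·A + sin(fδ)·B] / sin δ = 0.7428·A + 0.7428·B in Cartesian coordinates,
giving P = (-0.3065, 0.8162, 0.4897), i.e. latitude 29.32°, longitude 110.58°.

29.32°, 110.58°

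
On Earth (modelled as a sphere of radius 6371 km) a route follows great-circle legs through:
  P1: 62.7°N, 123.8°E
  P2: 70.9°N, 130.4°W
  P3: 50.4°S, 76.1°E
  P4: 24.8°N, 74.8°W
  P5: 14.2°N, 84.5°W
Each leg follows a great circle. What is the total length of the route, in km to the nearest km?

39264 km

Leg P1→P2: central angle 0.6454 rad, distance 4112.1 km.
Leg P2→P3: central angle 2.7257 rad, distance 17365.5 km.
Leg P3→P4: central angle 2.5477 rad, distance 16231.7 km.
Leg P4→P5: central angle 0.2441 rad, distance 1555.2 km.
Total: 4112.1 + 17365.5 + 16231.7 + 1555.2 ≈ 39264 km.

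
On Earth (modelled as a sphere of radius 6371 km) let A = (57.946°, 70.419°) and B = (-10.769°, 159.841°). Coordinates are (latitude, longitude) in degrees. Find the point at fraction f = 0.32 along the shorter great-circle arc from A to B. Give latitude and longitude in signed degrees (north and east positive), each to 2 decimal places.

The central angle between A and B is δ = 1.7245 rad.
With f = 0.32, the slerp weights are sin((1−f)δ)/sin δ = 0.9328 and sin(fδ)/sin δ = 0.5305.
Weighted sum of the unit vectors: (0.9328)·(0.1779,0.5000,0.8475) + (0.5305)·(-0.9222,0.3386,-0.1868) = (-0.3233, 0.6460, 0.6915).
Converting back: φ = atan2(z, √(x²+y²)) = 43.75°, λ = atan2(y, x) = 116.59°.

43.75°, 116.59°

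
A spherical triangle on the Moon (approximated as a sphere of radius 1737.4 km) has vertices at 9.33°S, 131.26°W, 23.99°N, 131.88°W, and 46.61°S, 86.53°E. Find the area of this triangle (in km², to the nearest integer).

Side lengths (central angles): a = 2.4771, b = 2.0019, c = 0.5816 rad; semiperimeter s = 2.5303.
By l'Huilier's theorem, tan(E/4) = √[tan(s/2) tan((s−a)/2) tan((s−b)/2) tan((s−c)/2)], giving spherical excess E = 0.7253 rad.
Area = E·R² = 0.7253 × (1737.4)² ≈ 2189231 km².

2189231 km²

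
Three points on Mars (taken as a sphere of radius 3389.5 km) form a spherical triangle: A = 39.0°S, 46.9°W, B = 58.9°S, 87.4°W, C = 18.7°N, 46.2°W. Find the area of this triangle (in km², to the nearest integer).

Side lengths (central angles): a = 1.4771, b = 1.0071, c = 0.5659 rad; semiperimeter s = 1.5250.
By l'Huilier's theorem, tan(E/4) = √[tan(s/2) tan((s−a)/2) tan((s−b)/2) tan((s−c)/2)], giving spherical excess E = 0.2245 rad.
Area = E·R² = 0.2245 × (3389.5)² ≈ 2579615 km².

2579615 km²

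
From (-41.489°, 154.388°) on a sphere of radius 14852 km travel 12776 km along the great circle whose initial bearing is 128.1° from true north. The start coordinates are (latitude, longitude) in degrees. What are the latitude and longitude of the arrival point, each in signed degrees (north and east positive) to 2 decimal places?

Angular distance δ = d/R = 12776/14852 = 0.86022 rad; initial bearing θ = 2.2358 rad.
sin φ₂ = sin φ₁ cos δ + cos φ₁ sin δ cos θ = (-0.6625)(0.6523) + (0.7491)(0.7580)(-0.6170) = -0.7825, so φ₂ = -51.49°.
Δλ = atan2(sin θ sin δ cos φ₁, cos δ − sin φ₁ sin φ₂) = atan2(0.4468, 0.1339) = 73.317°.
λ₂ = 154.388° + 73.317° = 227.71° → -132.29° after wrapping to (−180°, 180°].

-51.49°, -132.29°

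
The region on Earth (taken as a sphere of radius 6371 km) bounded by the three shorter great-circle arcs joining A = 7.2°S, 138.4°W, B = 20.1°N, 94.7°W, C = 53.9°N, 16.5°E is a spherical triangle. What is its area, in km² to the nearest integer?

26867423 km²

Side lengths (central angles): a = 1.4931, b = 2.2531, c = 0.8886 rad; semiperimeter s = 2.3174.
By l'Huilier's theorem, tan(E/4) = √[tan(s/2) tan((s−a)/2) tan((s−b)/2) tan((s−c)/2)], giving spherical excess E = 0.6619 rad.
Area = E·R² = 0.6619 × (6371)² ≈ 26867423 km².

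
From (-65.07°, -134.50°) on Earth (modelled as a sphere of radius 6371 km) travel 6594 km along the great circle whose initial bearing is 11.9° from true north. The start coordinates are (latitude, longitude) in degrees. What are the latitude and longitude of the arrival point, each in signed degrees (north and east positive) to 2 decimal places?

-6.22°, -124.23°

Angular distance δ = d/R = 6594/6371 = 1.03500 rad; initial bearing θ = 0.2077 rad.
sin φ₂ = sin φ₁ cos δ + cos φ₁ sin δ cos θ = (-0.9068)(0.5105) + (0.4215)(0.8599)(0.9785) = -0.1083, so φ₂ = -6.22°.
Δλ = atan2(sin θ sin δ cos φ₁, cos δ − sin φ₁ sin φ₂) = atan2(0.0747, 0.4123) = 10.274°.
λ₂ = -134.500° + 10.274° = -124.23°.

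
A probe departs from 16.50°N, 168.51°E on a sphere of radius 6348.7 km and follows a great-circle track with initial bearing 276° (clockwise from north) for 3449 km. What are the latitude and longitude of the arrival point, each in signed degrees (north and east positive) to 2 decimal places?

Angular distance δ = d/R = 3449/6348.7 = 0.54326 rad; initial bearing θ = 4.8171 rad.
sin φ₂ = sin φ₁ cos δ + cos φ₁ sin δ cos θ = (0.2840)(0.8560) + (0.9588)(0.5169)(0.1045) = 0.2949, so φ₂ = 17.15°.
Δλ = atan2(sin θ sin δ cos φ₁, cos δ − sin φ₁ sin φ₂) = atan2(-0.4929, 0.7723) = -32.550°.
λ₂ = 168.510° − 32.550° = 135.96°.

17.15°, 135.96°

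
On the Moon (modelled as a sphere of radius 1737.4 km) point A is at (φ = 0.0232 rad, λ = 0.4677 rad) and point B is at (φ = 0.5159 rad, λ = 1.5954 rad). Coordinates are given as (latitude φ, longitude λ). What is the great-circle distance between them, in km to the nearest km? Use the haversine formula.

With latitudes φ₁ = 1.329°, φ₂ = 29.559° and longitude difference Δλ = 64.612°:
Haversine: a = sin²(Δφ/2) + cos φ₁ cos φ₂ sin²(Δλ/2) = 0.0595 + (0.9997)(0.8698)(0.2856) = 0.30786.
Central angle c = 2·arcsin(√a) = 1.17637 rad.
Distance = R·c = 1737.4 × 1.1764 ≈ 2044 km.

2044 km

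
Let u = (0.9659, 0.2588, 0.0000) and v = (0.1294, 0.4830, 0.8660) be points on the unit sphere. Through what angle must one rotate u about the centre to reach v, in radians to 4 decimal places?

u·v = 0.2500; |u| = 1.0000, |v| = 1.0000.
cos θ = (u·v)/(|u||v|) = 0.2500, so θ = 1.3181 rad.

1.3181 rad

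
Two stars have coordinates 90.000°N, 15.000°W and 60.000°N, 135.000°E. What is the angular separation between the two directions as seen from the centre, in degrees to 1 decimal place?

30.0°

In radians: φ₁ = 1.5708, φ₂ = 1.0472, Δλ = 150.000° = 2.6180 rad.
Haversine: a = sin²(Δφ/2) + cos φ₁ cos φ₂ sin²(Δλ/2) = 0.0670 + (0.0000)(0.5000)(0.9330) = 0.06699.
Central angle c = 2·arcsin(√a) = 0.52360 rad.
So the angular separation is 30.0°.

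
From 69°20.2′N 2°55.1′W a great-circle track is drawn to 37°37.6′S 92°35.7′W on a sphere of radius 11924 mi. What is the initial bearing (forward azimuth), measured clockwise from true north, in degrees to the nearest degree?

255°

Δλ = -89.677° = -1.5652 rad.
y = sin Δλ · cos φ₂ = (-1.0000)(0.7920) = -0.7920
x = cos φ₁ sin φ₂ − sin φ₁ cos φ₂ cos Δλ = (0.3529)(-0.6105) − (0.9357)(0.7920)(0.0056) = -0.2196
θ = atan2(y, x) = -105.50°; adding 360° gives 255°.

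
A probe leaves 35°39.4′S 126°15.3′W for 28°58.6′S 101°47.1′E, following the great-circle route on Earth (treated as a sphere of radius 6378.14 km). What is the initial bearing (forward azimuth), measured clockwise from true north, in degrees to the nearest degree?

222°

With φ₁ = -0.6223, φ₂ = -0.5057, Δλ = -2.3031 rad, the forward-azimuth formula gives
θ = atan2( sin Δλ cos φ₂ , cos φ₁ sin φ₂ − sin φ₁ cos φ₂ cos Δλ ) = atan2(-0.6505, -0.7346) = -138.47°.
Adding 360° brings this into [0°, 360°): 222°.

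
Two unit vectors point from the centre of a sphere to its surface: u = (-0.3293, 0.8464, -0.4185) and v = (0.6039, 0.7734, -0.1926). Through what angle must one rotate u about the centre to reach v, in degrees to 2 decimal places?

u·v = 0.5363; |u| = 1.0000, |v| = 1.0000.
cos θ = (u·v)/(|u||v|) = 0.5364, so θ = 57.56°.

57.56°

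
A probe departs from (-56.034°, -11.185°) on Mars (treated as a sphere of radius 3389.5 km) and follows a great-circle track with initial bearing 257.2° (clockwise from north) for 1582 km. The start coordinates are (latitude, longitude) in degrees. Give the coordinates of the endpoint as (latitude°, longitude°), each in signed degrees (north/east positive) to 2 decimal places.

-52.78°, -57.69°

Angular distance δ = d/R = 1582/3389.5 = 0.46674 rad; initial bearing θ = 4.4890 rad.
sin φ₂ = sin φ₁ cos δ + cos φ₁ sin δ cos θ = (-0.8294)(0.8930) + (0.5587)(0.4500)(-0.2215) = -0.7964, so φ₂ = -52.78°.
Δλ = atan2(sin θ sin δ cos φ₁, cos δ − sin φ₁ sin φ₂) = atan2(-0.2452, 0.2326) = -46.509°.
λ₂ = -11.185° − 46.509° = -57.69°.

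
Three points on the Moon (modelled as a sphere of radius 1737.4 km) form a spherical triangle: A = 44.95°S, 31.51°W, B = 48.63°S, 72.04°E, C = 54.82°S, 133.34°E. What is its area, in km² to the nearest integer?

Side lengths (central angles): a = 0.6497, b = 1.3859, c = 1.1367 rad; semiperimeter s = 1.5862.
By l'Huilier's theorem, tan(E/4) = √[tan(s/2) tan((s−a)/2) tan((s−b)/2) tan((s−c)/2)], giving spherical excess E = 0.4327 rad.
Area = E·R² = 0.4327 × (1737.4)² ≈ 1306172 km².

1306172 km²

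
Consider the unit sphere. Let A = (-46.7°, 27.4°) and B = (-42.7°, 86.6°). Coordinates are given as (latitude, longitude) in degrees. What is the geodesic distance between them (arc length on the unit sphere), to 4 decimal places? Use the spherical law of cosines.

Let φ₁ = -0.8151 rad, φ₂ = -0.7453 rad, and Δλ = 1.0332 rad.
cos c = sin φ₁ sin φ₂ + cos φ₁ cos φ₂ cos Δλ = (-0.7278)(-0.6782) + (0.6858)(0.7349)(0.5120) = 0.75162,
so c = arccos(0.75162) = 0.72027 rad.
On the unit sphere the arc length equals the central angle: 0.7203.

0.7203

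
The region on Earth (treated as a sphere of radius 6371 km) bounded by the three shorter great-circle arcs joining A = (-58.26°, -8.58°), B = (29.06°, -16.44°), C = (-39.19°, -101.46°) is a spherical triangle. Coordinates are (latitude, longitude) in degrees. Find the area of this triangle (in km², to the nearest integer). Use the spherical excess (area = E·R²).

44989637 km²

Side lengths (central angles): a = 1.8215, b = 1.0276, c = 1.5283 rad; semiperimeter s = 2.1887.
By l'Huilier's theorem, tan(E/4) = √[tan(s/2) tan((s−a)/2) tan((s−b)/2) tan((s−c)/2)], giving spherical excess E = 1.1084 rad.
Area = E·R² = 1.1084 × (6371)² ≈ 44989637 km².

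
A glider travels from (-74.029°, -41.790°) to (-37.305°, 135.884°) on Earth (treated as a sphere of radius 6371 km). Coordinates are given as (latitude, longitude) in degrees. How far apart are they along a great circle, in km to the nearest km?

7634 km

With latitudes φ₁ = -74.029°, φ₂ = -37.305° and longitude difference Δλ = 177.674°:
cos c = sin φ₁ sin φ₂ + cos φ₁ cos φ₂ cos Δλ = (-0.9614)(-0.6061) + (0.2752)(0.7954)(-0.9992) = 0.36398,
so c = arccos(0.36398) = 1.19825 rad.
Distance = R·c = 6371 × 1.1983 ≈ 7634 km.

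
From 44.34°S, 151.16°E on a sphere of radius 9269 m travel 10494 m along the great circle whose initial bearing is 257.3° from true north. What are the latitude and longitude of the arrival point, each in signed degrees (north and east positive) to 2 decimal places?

-26.05°, 71.72°

Angular distance δ = d/R = 10494/9269 = 1.13216 rad; initial bearing θ = 4.4907 rad.
sin φ₂ = sin φ₁ cos δ + cos φ₁ sin δ cos θ = (-0.6989)(0.4247) + (0.7152)(0.9053)(-0.2198) = -0.4392, so φ₂ = -26.05°.
Δλ = atan2(sin θ sin δ cos φ₁, cos δ − sin φ₁ sin φ₂) = atan2(-0.6317, 0.1178) = -79.440°.
λ₂ = 151.160° − 79.440° = 71.72°.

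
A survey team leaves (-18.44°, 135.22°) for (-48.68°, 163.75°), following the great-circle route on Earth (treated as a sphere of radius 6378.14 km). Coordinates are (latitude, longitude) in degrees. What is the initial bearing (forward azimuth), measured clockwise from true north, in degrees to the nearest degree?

With φ₁ = -0.3218, φ₂ = -0.8496, Δλ = 0.4979 rad, the forward-azimuth formula gives
θ = atan2( sin Δλ cos φ₂ , cos φ₁ sin φ₂ − sin φ₁ cos φ₂ cos Δλ ) = atan2(0.3154, -0.5290) = 149.20°.
So the initial bearing is 149°.

149°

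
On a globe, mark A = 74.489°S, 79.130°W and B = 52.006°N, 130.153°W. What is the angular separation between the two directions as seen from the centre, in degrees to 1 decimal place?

With latitudes φ₁ = -74.489°, φ₂ = 52.006° and longitude difference Δλ = -51.023°:
Haversine: a = sin²(Δφ/2) + cos φ₁ cos φ₂ sin²(Δλ/2) = 0.7974 + (0.2674)(0.6156)(0.1855) = 0.82791.
Central angle c = 2·arcsin(√a) = 2.28607 rad.
So the angular separation is 131.0°.

131.0°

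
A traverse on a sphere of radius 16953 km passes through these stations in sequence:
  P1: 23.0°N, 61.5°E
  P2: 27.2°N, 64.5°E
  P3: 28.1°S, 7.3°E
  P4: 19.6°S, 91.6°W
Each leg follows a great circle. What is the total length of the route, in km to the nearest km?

50658 km

Leg P1→P2: central angle 0.0873 rad, distance 1479.9 km.
Leg P2→P3: central angle 1.3595 rad, distance 23047.8 km.
Leg P3→P4: central angle 1.5414 rad, distance 26130.6 km.
Total: 1479.9 + 23047.8 + 26130.6 ≈ 50658 km.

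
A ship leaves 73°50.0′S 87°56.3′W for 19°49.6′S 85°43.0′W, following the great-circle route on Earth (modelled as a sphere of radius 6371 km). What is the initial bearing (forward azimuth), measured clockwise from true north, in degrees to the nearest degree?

Δλ = 2.222° = 0.0388 rad.
y = sin Δλ · cos φ₂ = (0.0388)(0.9407) = 0.0365
x = cos φ₁ sin φ₂ − sin φ₁ cos φ₂ cos Δλ = (0.2784)(-0.3392) − (-0.9605)(0.9407)(0.9992) = 0.8084
θ = atan2(y, x) = 2.58°, so the bearing is 3°.

3°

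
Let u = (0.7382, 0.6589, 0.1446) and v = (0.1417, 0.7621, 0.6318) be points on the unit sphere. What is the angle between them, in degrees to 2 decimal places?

45.73°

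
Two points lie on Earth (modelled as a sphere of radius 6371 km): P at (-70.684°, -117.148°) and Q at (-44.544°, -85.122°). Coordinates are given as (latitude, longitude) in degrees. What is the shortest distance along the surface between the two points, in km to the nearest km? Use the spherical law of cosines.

3389 km

In radians: φ₁ = -1.2337, φ₂ = -0.7774, Δλ = 32.026° = 0.5590 rad.
cos c = sin φ₁ sin φ₂ + cos φ₁ cos φ₂ cos Δλ = (-0.9437)(-0.7015) + (0.3308)(0.7127)(0.8478) = 0.86184,
so c = arccos(0.86184) = 0.53191 rad.
Distance = R·c = 6371 × 0.5319 ≈ 3389 km.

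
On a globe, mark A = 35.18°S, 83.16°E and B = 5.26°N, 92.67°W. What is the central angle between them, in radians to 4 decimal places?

2.6151 rad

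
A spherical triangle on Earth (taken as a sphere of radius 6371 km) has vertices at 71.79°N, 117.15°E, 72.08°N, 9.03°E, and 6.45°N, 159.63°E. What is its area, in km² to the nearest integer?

Side lengths (central angles): a = 1.7310, b = 1.2284, c = 0.5076 rad; semiperimeter s = 1.7335.
By l'Huilier's theorem, tan(E/4) = √[tan(s/2) tan((s−a)/2) tan((s−b)/2) tan((s−c)/2)], giving spherical excess E = 0.0656 rad.
Area = E·R² = 0.0656 × (6371)² ≈ 2660938 km².

2660938 km²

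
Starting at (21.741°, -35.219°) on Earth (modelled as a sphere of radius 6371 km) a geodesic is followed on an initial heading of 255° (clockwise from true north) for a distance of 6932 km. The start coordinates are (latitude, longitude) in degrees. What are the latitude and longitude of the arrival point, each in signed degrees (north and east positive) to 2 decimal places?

-2.35°, -94.12°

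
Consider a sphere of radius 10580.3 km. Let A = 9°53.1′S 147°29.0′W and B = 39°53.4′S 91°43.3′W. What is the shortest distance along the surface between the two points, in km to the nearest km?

Let φ₁ = -0.1725 rad, φ₂ = -0.6962 rad, and Δλ = 0.9732 rad.
Haversine: a = sin²(Δφ/2) + cos φ₁ cos φ₂ sin²(Δλ/2) = 0.0670 + (0.9852)(0.7673)(0.2187) = 0.23231.
Central angle c = 2·arcsin(√a) = 1.00583 rad.
Distance = R·c = 10580.3 × 1.0058 ≈ 10642 km.

10642 km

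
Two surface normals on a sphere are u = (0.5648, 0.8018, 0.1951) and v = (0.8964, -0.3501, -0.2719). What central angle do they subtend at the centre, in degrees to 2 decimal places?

u·v = 0.1725; |u| = 1.0000, |v| = 1.0000.
cos θ = (u·v)/(|u||v|) = 0.1725, so θ = 80.07°.

80.07°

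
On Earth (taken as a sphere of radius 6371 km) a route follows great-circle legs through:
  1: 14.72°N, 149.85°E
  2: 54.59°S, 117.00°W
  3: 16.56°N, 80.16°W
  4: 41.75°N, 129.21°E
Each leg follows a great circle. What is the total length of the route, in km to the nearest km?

33047 km

Leg 1→2: central angle 1.8110 rad, distance 11537.8 km.
Leg 2→3: central angle 1.3570 rad, distance 8645.3 km.
Leg 3→4: central angle 2.0191 rad, distance 12863.5 km.
Total: 11537.8 + 8645.3 + 12863.5 ≈ 33047 km.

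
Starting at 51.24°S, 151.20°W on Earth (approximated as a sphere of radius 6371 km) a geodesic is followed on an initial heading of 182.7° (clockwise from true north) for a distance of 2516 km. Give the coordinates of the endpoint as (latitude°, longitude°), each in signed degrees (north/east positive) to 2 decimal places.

Angular distance δ = d/R = 2516/6371 = 0.39491 rad; initial bearing θ = 3.1887 rad.
sin φ₂ = sin φ₁ cos δ + cos φ₁ sin δ cos θ = (-0.7798)(0.9230) + (0.6261)(0.3847)(-0.9989) = -0.9604, so φ₂ = -73.81°.
Δλ = atan2(sin θ sin δ cos φ₁, cos δ − sin φ₁ sin φ₂) = atan2(-0.0113, 0.1742) = -3.727°.
λ₂ = -151.200° − 3.727° = -154.93°.

-73.81°, -154.93°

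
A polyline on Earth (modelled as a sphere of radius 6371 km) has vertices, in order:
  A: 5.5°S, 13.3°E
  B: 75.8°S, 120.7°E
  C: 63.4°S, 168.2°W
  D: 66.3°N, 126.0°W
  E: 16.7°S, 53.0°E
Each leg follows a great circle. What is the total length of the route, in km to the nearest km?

42037 km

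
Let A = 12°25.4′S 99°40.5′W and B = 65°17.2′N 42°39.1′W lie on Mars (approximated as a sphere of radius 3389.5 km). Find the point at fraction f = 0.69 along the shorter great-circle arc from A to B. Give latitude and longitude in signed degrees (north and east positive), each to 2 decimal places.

Central angle δ = 1.5440 rad. Interpolating on the sphere with fraction f = 0.69:
P = [sin((1−f)δ)·A + sin(fδ)·B] / sin δ = 0.4607·A + 0.8753·B in Cartesian coordinates,
giving P = (0.1935, -0.6915, 0.6960), i.e. latitude 44.11°, longitude -74.36°.

44.11°, -74.36°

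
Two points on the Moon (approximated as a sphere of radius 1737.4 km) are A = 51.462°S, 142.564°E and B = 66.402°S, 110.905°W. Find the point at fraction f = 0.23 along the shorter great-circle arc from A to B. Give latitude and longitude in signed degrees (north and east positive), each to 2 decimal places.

-60.87°, 154.39°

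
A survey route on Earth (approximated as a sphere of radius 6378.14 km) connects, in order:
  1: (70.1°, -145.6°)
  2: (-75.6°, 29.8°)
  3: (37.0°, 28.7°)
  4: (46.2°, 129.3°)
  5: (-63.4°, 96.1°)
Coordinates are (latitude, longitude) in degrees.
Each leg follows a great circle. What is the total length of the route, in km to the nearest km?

Leg 1→2: central angle 3.0428 rad, distance 19407.4 km.
Leg 2→3: central angle 1.9653 rad, distance 12534.8 km.
Leg 3→4: central angle 1.2316 rad, distance 7855.6 km.
Leg 4→5: central angle 1.9671 rad, distance 12546.6 km.
Total: 19407.4 + 12534.8 + 7855.6 + 12546.6 ≈ 52344 km.

52344 km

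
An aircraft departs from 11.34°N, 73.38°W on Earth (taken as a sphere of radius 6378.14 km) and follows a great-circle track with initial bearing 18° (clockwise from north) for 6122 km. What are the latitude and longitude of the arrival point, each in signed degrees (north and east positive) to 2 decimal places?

Angular distance δ = d/R = 6122/6378.14 = 0.95984 rad; initial bearing θ = 0.3142 rad.
sin φ₂ = sin φ₁ cos δ + cos φ₁ sin δ cos θ = (0.1966)(0.5737) + (0.9805)(0.8191)(0.9511) = 0.8766, so φ₂ = 61.23°.
Δλ = atan2(sin θ sin δ cos φ₁, cos δ − sin φ₁ sin φ₂) = atan2(0.2482, 0.4013) = 31.735°.
λ₂ = -73.380° + 31.735° = -41.65°.

61.23°, -41.65°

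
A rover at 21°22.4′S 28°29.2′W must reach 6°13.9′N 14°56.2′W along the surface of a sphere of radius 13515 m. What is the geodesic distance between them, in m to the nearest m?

With latitudes φ₁ = -21.373°, φ₂ = 6.232° and longitude difference Δλ = 13.550°:
Haversine: a = sin²(Δφ/2) + cos φ₁ cos φ₂ sin²(Δλ/2) = 0.0569 + (0.9312)(0.9941)(0.0139) = 0.06980.
Central angle c = 2·arcsin(√a) = 0.53475 rad.
Distance = R·c = 13515 × 0.5347 ≈ 7227 m.

7227 m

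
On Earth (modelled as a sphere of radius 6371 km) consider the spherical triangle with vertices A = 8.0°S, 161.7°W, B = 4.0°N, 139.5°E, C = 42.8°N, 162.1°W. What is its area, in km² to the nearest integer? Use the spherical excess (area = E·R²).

Side lengths (central angles): a = 1.1253, b = 0.8867, c = 1.0449 rad; semiperimeter s = 1.5284.
By l'Huilier's theorem, tan(E/4) = √[tan(s/2) tan((s−a)/2) tan((s−b)/2) tan((s−c)/2)], giving spherical excess E = 0.5041 rad.
Area = E·R² = 0.5041 × (6371)² ≈ 20460478 km².

20460478 km²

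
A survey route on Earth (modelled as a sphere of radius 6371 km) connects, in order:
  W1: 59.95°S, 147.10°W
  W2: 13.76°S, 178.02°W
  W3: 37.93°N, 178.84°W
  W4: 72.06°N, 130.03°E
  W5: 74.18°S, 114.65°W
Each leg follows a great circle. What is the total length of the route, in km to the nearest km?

Leg W1→W2: central angle 0.8980 rad, distance 5721.4 km.
Leg W2→W3: central angle 0.9023 rad, distance 5748.3 km.
Leg W3→W4: central angle 0.7418 rad, distance 4725.8 km.
Leg W4→W5: central angle 2.8281 rad, distance 18017.7 km.
Total: 5721.4 + 5748.3 + 4725.8 + 18017.7 ≈ 34213 km.

34213 km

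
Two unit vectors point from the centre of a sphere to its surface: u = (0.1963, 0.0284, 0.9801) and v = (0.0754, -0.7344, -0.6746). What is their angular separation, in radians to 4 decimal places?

2.3013 rad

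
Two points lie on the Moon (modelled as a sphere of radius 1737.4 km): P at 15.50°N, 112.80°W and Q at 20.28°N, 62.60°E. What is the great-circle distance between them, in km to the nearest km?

4365 km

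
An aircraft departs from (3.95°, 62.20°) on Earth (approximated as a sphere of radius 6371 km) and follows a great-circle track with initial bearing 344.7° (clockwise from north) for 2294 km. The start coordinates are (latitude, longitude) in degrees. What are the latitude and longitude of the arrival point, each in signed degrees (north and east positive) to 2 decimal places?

23.80°, 56.37°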